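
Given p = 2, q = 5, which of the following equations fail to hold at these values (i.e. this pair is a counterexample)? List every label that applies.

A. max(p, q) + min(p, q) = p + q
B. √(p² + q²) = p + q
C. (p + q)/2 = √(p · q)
B, C

Evaluating each claim at the given values:
A. LHS = 7, RHS = 7 → holds here (LHS = RHS)
B. LHS = √(29) ≈ 5.385, RHS = 7 → fails here (LHS ≠ RHS)
C. LHS = 7/2, RHS = √(10) ≈ 3.162 → fails here (LHS ≠ RHS)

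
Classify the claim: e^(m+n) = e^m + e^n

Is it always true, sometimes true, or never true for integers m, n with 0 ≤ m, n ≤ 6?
The claim fails for every pair in the range. For instance at (m, n) = (2, 4): LHS = e^6 ≈ 403.4, RHS = e^2 + e^4 ≈ 61.99.

Answer: Never true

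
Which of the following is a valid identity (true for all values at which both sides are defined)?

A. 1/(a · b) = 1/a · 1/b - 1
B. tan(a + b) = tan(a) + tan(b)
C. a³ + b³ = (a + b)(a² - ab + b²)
A: fails at (6, 7) — LHS = 1/42, RHS = -41/42.
B: fails at (1, 2) — LHS = tan(3) ≈ -0.1425, RHS = tan(2) + tan(1) ≈ -0.6276.
C: holds — e.g. at (2, 3), both sides equal 35.

Answer: C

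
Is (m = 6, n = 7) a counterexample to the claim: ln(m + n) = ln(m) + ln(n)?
Substituting m = 6, n = 7:
LHS = ln(6 + 7) = ln(13) ≈ 2.565
RHS = ln(6) + ln(7) ≈ 3.738

Since LHS ≠ RHS, this pair disproves the claim.

Answer: Yes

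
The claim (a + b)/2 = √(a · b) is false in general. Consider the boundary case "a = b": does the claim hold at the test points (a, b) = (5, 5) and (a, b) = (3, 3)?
At (5, 5): LHS = 5, RHS = 5 → equal
At (3, 3): LHS = 3, RHS = 3 → equal

So the claim does hold at both of these boundary points, even though it is not an identity.

Answer: Yes, holds at both test points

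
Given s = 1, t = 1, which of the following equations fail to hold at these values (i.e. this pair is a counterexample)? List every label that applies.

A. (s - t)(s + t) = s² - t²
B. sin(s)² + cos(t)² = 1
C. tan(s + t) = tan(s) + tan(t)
Evaluating each claim at the given values:
A. LHS = 0, RHS = 0 → holds here (LHS = RHS)
B. LHS = cos(1)² + sin(1)² = 1, RHS = 1 → holds here (LHS = RHS)
C. LHS = tan(2) ≈ -2.185, RHS = 2·tan(1) ≈ 3.115 → fails here (LHS ≠ RHS)

Answer: C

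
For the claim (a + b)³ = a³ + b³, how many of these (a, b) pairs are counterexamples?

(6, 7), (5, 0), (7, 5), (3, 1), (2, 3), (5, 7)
5

Testing each pair:
(6, 7): LHS = 2197, RHS = 559 → counterexample
(5, 0): LHS = 125, RHS = 125 → satisfies claim
(7, 5): LHS = 1728, RHS = 468 → counterexample
(3, 1): LHS = 64, RHS = 28 → counterexample
(2, 3): LHS = 125, RHS = 35 → counterexample
(5, 7): LHS = 1728, RHS = 468 → counterexample

That makes 5 counterexamples.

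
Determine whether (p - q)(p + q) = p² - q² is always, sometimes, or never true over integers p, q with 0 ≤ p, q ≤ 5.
Always true

The identity holds for every pair in the range. For instance at (p, q) = (4, 2): both sides equal 12.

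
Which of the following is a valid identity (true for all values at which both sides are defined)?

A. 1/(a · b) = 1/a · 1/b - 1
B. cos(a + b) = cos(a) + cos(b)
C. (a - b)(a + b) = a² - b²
C

A: fails at (4, 4) — LHS = 1/16, RHS = -15/16.
B: fails at (1, 3) — LHS = cos(4) ≈ -0.6536, RHS = cos(3) + cos(1) ≈ -0.4497.
C: holds — e.g. at (2, 4), both sides equal -12.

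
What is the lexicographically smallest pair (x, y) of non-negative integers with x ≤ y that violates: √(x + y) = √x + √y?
(x, y) = (1, 1)

At (0, 1): both sides equal 1, so it holds there.
At (0, 5): both sides equal √(5) ≈ 2.236, so it holds there.

Substituting (1, 1) into the claim:
LHS = √(1 + 1) = √(2) ≈ 1.414
RHS = √1 + √1 = 2

Since LHS ≠ RHS, this pair disproves the claim, and no lexicographically smaller pair (x ≤ y, non-negative integers) does.

For instance (4, 7) is also a counterexample (LHS = √(11) ≈ 3.317, RHS = 2 + √(7) ≈ 4.646), but it's lexicographically larger.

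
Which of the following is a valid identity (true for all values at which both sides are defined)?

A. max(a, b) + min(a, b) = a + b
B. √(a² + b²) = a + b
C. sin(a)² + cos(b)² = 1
A: holds — e.g. at (3, 5), both sides equal 8.
B: fails at (4, 5) — LHS = √(41) ≈ 6.403, RHS = 9.
C: fails at (2, 7) — LHS = cos(7)² + sin(2)² ≈ 1.395, RHS = 1.

Answer: A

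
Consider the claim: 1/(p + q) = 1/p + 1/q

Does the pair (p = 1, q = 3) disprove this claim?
Substituting p = 1, q = 3:
LHS = 1/(1 + 3) = 1/4
RHS = 1/1 + 1/3 = 4/3

Since LHS ≠ RHS, this pair disproves the claim.

Answer: Yes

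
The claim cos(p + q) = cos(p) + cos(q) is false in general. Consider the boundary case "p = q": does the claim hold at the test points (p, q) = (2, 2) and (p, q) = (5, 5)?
No, fails at both test points

At (2, 2): LHS = cos(4) ≈ -0.6536 ≠ RHS = 2·cos(2) ≈ -0.8323
At (5, 5): LHS = cos(10) ≈ -0.8391 ≠ RHS = 2·cos(5) ≈ 0.5673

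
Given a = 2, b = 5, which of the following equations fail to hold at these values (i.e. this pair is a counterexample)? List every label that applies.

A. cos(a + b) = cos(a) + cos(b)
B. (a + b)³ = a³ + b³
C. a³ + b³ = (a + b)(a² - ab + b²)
A, B

Evaluating each claim at the given values:
A. LHS = cos(7) ≈ 0.7539, RHS = cos(2) + cos(5) ≈ -0.1325 → fails here (LHS ≠ RHS)
B. LHS = 343, RHS = 133 → fails here (LHS ≠ RHS)
C. LHS = 133, RHS = 133 → holds here (LHS = RHS)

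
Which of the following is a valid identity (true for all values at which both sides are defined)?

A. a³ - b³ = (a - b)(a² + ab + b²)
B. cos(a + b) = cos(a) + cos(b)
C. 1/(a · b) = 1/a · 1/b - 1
A: holds — e.g. at (1, 1), both sides equal 0.
B: fails at (4, 5) — LHS = cos(9) ≈ -0.9111, RHS = cos(4) + cos(5) ≈ -0.37.
C: fails at (2, 7) — LHS = 1/14, RHS = -13/14.

Answer: A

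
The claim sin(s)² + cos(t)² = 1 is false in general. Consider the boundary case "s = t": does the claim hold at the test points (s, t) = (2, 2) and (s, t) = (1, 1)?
At (2, 2): LHS = cos(2)² + sin(2)² = 1, RHS = 1 → equal
At (1, 1): LHS = cos(1)² + sin(1)² = 1, RHS = 1 → equal

So the claim does hold at both of these boundary points, even though it is not an identity.

Answer: Yes, holds at both test points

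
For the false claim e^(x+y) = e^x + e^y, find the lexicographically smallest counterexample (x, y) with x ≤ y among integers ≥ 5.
Substituting (5, 5) into the claim:
LHS = e^(5+5) = e^10 ≈ 22026.5
RHS = e^5 + e^5 = 2·e^5 ≈ 296.8

Since LHS ≠ RHS, this pair disproves the claim, and no lexicographically smaller pair (x ≤ y, integers ≥ 5) does.

For instance (11, 12) is also a counterexample (LHS = e^23 ≈ 9744803446.2, RHS = e^11 + e^12 ≈ 222628.9), but it's lexicographically larger.

Answer: (x, y) = (5, 5)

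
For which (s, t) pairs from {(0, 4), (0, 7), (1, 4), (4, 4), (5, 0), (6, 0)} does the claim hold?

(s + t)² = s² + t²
(0, 4), (0, 7), (5, 0), (6, 0)

Testing each pair:
(0, 4): LHS = 16, RHS = 16 → holds
(0, 7): LHS = 49, RHS = 49 → holds
(1, 4): LHS = 25, RHS = 17 → fails
(4, 4): LHS = 64, RHS = 32 → fails
(5, 0): LHS = 25, RHS = 25 → holds
(6, 0): LHS = 36, RHS = 36 → holds

4 of 6 pairs satisfy the claim.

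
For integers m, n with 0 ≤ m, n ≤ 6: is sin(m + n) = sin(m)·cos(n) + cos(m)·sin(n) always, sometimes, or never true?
Always true

The identity holds for every pair in the range. For instance at (m, n) = (3, 1): both sides equal sin(4) ≈ -0.7568.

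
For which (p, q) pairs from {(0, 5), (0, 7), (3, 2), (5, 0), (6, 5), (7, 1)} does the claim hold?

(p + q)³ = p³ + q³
Testing each pair:
(0, 5): LHS = 125, RHS = 125 → holds
(0, 7): LHS = 343, RHS = 343 → holds
(3, 2): LHS = 125, RHS = 35 → fails
(5, 0): LHS = 125, RHS = 125 → holds
(6, 5): LHS = 1331, RHS = 341 → fails
(7, 1): LHS = 512, RHS = 344 → fails

3 of 6 pairs satisfy the claim.

Answer: (0, 5), (0, 7), (5, 0)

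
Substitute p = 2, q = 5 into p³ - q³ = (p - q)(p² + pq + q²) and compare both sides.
LHS = 2³ - 5³ = -117
RHS = (2 - 5)(2² + 2·5 + 5²) = -117

LHS = RHS: the two sides agree.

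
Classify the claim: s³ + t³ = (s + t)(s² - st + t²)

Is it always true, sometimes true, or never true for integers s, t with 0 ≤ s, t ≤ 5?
The identity holds for every pair in the range. For instance at (s, t) = (1, 5): both sides equal 126.

Answer: Always true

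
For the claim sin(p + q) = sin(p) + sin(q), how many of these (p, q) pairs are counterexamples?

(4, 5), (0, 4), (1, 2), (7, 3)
3

Testing each pair:
(4, 5): LHS = sin(9) ≈ 0.4121, RHS = sin(5) + sin(4) ≈ -1.716 → counterexample
(0, 4): LHS = sin(4) ≈ -0.7568, RHS = sin(4) ≈ -0.7568 → satisfies claim
(1, 2): LHS = sin(3) ≈ 0.1411, RHS = sin(1) + sin(2) ≈ 1.751 → counterexample
(7, 3): LHS = sin(10) ≈ -0.544, RHS = sin(3) + sin(7) ≈ 0.7981 → counterexample

That makes 3 counterexamples.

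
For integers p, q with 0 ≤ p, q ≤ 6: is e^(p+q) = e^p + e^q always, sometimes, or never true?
The claim fails for every pair in the range. For instance at (p, q) = (2, 3): LHS = e^5 ≈ 148.4, RHS = e^2 + e^3 ≈ 27.47.

Answer: Never true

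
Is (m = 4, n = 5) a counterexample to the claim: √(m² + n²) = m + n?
Substituting m = 4, n = 5:
LHS = √(4² + 5²) = √(41) ≈ 6.403
RHS = 4 + 5 = 9

Since LHS ≠ RHS, this pair disproves the claim.

Answer: Yes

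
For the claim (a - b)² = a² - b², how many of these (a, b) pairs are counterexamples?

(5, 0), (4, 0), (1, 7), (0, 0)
1

Testing each pair:
(5, 0): LHS = 25, RHS = 25 → satisfies claim
(4, 0): LHS = 16, RHS = 16 → satisfies claim
(1, 7): LHS = 36, RHS = -48 → counterexample
(0, 0): LHS = 0, RHS = 0 → satisfies claim

That makes 1 counterexample.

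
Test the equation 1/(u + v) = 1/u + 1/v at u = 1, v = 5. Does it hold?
Substituting u = 1, v = 5:

LHS = 1/(1 + 5) = 1/6
RHS = 1/1 + 1/5 = 6/5

LHS ≠ RHS, so the equation does not hold at this point.

Answer: Fails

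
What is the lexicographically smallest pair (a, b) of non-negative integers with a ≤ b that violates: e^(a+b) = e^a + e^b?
Substituting (0, 0) into the claim:
LHS = e^(0+0) = 1
RHS = e^0 + e^0 = 2

Since LHS ≠ RHS, this pair disproves the claim, and no lexicographically smaller pair (a ≤ b, non-negative integers) does.

For instance (4, 7) is also a counterexample (LHS = e^11 ≈ 59874.1, RHS = e^4 + e^7 ≈ 1151), but it's lexicographically larger.

Answer: (a, b) = (0, 0)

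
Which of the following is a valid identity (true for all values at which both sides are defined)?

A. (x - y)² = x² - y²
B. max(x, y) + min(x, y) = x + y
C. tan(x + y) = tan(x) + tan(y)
B

A: fails at (3, 7) — LHS = 16, RHS = -40.
B: holds — e.g. at (5, 5), both sides equal 10.
C: fails at (3, 3) — LHS = tan(6) ≈ -0.291, RHS = 2·tan(3) ≈ -0.2851.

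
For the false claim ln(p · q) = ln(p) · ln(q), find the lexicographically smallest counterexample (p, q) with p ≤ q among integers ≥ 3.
Substituting (3, 3) into the claim:
LHS = ln(3 · 3) = ln(9) ≈ 2.197
RHS = ln(3) · ln(3) = ln(3)² ≈ 1.207

Since LHS ≠ RHS, this pair disproves the claim, and no lexicographically smaller pair (p ≤ q, integers ≥ 3) does.

For instance (4, 9) is also a counterexample (LHS = ln(36) ≈ 3.584, RHS = ln(4)·ln(9) ≈ 3.046), but it's lexicographically larger.

Answer: (p, q) = (3, 3)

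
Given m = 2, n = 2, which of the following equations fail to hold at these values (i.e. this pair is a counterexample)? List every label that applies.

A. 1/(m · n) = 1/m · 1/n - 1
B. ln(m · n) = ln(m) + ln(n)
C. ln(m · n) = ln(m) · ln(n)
Evaluating each claim at the given values:
A. LHS = 1/4, RHS = -3/4 → fails here (LHS ≠ RHS)
B. LHS = ln(4) ≈ 1.386, RHS = 2·ln(2) ≈ 1.386 → holds here (LHS = RHS)
C. LHS = ln(4) ≈ 1.386, RHS = ln(2)² ≈ 0.4805 → fails here (LHS ≠ RHS)

Answer: A, C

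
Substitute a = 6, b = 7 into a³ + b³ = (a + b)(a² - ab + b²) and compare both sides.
LHS = 6³ + 7³ = 559
RHS = (6 + 7)(6² - 6·7 + 7²) = 559

LHS = RHS: the two sides agree.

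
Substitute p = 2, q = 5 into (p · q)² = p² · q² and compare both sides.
LHS = (2 · 5)² = 100
RHS = 2² · 5² = 100

LHS = RHS: the two sides agree.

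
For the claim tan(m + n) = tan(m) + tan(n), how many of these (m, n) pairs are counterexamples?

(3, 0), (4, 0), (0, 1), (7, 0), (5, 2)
Testing each pair:
(3, 0): LHS = tan(3) ≈ -0.1425, RHS = tan(3) ≈ -0.1425 → satisfies claim
(4, 0): LHS = tan(4) ≈ 1.158, RHS = tan(4) ≈ 1.158 → satisfies claim
(0, 1): LHS = tan(1) ≈ 1.557, RHS = tan(1) ≈ 1.557 → satisfies claim
(7, 0): LHS = tan(7) ≈ 0.8714, RHS = tan(7) ≈ 0.8714 → satisfies claim
(5, 2): LHS = tan(7) ≈ 0.8714, RHS = tan(5) + tan(2) ≈ -5.566 → counterexample

That makes 1 counterexample.

Answer: 1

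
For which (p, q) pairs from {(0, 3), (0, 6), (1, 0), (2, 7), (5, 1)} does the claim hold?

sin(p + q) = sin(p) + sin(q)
Testing each pair:
(0, 3): LHS = sin(3) ≈ 0.1411, RHS = sin(3) ≈ 0.1411 → holds
(0, 6): LHS = sin(6) ≈ -0.2794, RHS = sin(6) ≈ -0.2794 → holds
(1, 0): LHS = sin(1) ≈ 0.8415, RHS = sin(1) ≈ 0.8415 → holds
(2, 7): LHS = sin(9) ≈ 0.4121, RHS = sin(7) + sin(2) ≈ 1.566 → fails
(5, 1): LHS = sin(6) ≈ -0.2794, RHS = sin(5) + sin(1) ≈ -0.1175 → fails

3 of 5 pairs satisfy the claim.

Answer: (0, 3), (0, 6), (1, 0)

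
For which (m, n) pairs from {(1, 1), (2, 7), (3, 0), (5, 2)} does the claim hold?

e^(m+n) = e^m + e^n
None

Testing each pair:
(1, 1): LHS = e^2 ≈ 7.389, RHS = 2·e ≈ 5.437 → fails
(2, 7): LHS = e^9 ≈ 8103, RHS = e^2 + e^7 ≈ 1104 → fails
(3, 0): LHS = e^3 ≈ 20.09, RHS = 1 + e^3 ≈ 21.09 → fails
(5, 2): LHS = e^7 ≈ 1097, RHS = e^2 + e^5 ≈ 155.8 → fails

No pair satisfies the claim.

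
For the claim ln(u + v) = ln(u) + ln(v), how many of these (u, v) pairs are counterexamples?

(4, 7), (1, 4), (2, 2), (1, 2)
3

Testing each pair:
(4, 7): LHS = ln(11) ≈ 2.398, RHS = ln(4) + ln(7) ≈ 3.332 → counterexample
(1, 4): LHS = ln(5) ≈ 1.609, RHS = ln(4) ≈ 1.386 → counterexample
(2, 2): LHS = ln(4) ≈ 1.386, RHS = 2·ln(2) ≈ 1.386 → satisfies claim
(1, 2): LHS = ln(3) ≈ 1.099, RHS = ln(2) ≈ 0.6931 → counterexample

That makes 3 counterexamples.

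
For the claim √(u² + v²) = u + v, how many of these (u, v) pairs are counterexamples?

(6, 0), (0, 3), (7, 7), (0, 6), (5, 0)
Testing each pair:
(6, 0): LHS = 6, RHS = 6 → satisfies claim
(0, 3): LHS = 3, RHS = 3 → satisfies claim
(7, 7): LHS = 7·√(2) ≈ 9.899, RHS = 14 → counterexample
(0, 6): LHS = 6, RHS = 6 → satisfies claim
(5, 0): LHS = 5, RHS = 5 → satisfies claim

That makes 1 counterexample.

Answer: 1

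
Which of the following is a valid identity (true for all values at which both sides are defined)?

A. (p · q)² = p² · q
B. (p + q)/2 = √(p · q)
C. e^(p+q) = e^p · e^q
C

A: fails at (4, 4) — LHS = 256, RHS = 64.
B: fails at (1, 3) — LHS = 2, RHS = √(3) ≈ 1.732.
C: holds — e.g. at (6, 7), both sides equal e^13 ≈ 442413.4.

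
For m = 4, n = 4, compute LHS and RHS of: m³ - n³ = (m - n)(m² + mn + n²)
LHS = 4³ - 4³ = 0
RHS = (4 - 4)(4² + 4·4 + 4²) = 0

LHS = RHS: the two sides agree.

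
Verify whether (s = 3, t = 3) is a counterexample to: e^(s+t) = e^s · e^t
No

Substituting s = 3, t = 3:
LHS = e^(3+3) = e^6 ≈ 403.4
RHS = e^3 · e^3 = e^6 ≈ 403.4

The sides agree, so this pair does not disprove the claim.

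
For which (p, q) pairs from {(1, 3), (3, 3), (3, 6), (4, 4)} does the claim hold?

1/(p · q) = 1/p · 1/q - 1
None

Testing each pair:
(1, 3): LHS = 1/3, RHS = -2/3 → fails
(3, 3): LHS = 1/9, RHS = -8/9 → fails
(3, 6): LHS = 1/18, RHS = -17/18 → fails
(4, 4): LHS = 1/16, RHS = -15/16 → fails

No pair satisfies the claim.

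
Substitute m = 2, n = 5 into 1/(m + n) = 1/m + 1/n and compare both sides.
LHS = 1/(2 + 5) = 1/7
RHS = 1/2 + 1/5 = 7/10

LHS ≠ RHS, so the equation does not hold here.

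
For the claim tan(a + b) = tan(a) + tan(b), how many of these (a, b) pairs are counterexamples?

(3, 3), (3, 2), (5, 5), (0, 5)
3

Testing each pair:
(3, 3): LHS = tan(6) ≈ -0.291, RHS = 2·tan(3) ≈ -0.2851 → counterexample
(3, 2): LHS = tan(5) ≈ -3.381, RHS = tan(2) + tan(3) ≈ -2.328 → counterexample
(5, 5): LHS = tan(10) ≈ 0.6484, RHS = 2·tan(5) ≈ -6.761 → counterexample
(0, 5): LHS = tan(5) ≈ -3.381, RHS = tan(5) ≈ -3.381 → satisfies claim

That makes 3 counterexamples.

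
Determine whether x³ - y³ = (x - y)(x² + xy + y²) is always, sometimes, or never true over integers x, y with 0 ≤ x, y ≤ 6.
The identity holds for every pair in the range. For instance at (x, y) = (6, 0): both sides equal 216.

Answer: Always true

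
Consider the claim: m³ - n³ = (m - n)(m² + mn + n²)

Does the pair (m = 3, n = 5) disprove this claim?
Substituting m = 3, n = 5:
LHS = 3³ - 5³ = -98
RHS = (3 - 5)(3² + 3·5 + 5²) = -98

The sides agree, so this pair does not disprove the claim.

Answer: No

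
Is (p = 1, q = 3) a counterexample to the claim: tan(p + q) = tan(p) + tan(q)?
Yes

Substituting p = 1, q = 3:
LHS = tan(1 + 3) = tan(4) ≈ 1.158
RHS = tan(1) + tan(3) ≈ 1.415

Since LHS ≠ RHS, this pair disproves the claim.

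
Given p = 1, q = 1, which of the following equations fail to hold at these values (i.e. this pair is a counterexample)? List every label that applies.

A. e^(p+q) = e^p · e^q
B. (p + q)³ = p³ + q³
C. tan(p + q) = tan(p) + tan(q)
B, C

Evaluating each claim at the given values:
A. LHS = e^2 ≈ 7.389, RHS = e^2 ≈ 7.389 → holds here (LHS = RHS)
B. LHS = 8, RHS = 2 → fails here (LHS ≠ RHS)
C. LHS = tan(2) ≈ -2.185, RHS = 2·tan(1) ≈ 3.115 → fails here (LHS ≠ RHS)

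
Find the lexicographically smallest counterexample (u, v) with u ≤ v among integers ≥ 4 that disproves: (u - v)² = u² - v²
(u, v) = (4, 5)

At (4, 4): both sides equal 0, so it holds there.

Substituting (4, 5) into the claim:
LHS = (4 - 5)² = 1
RHS = 4² - 5² = -9

Since LHS ≠ RHS, this pair disproves the claim, and no lexicographically smaller pair (u ≤ v, integers ≥ 4) does.

For instance (4, 8) is also a counterexample (LHS = 16, RHS = -48), but it's lexicographically larger.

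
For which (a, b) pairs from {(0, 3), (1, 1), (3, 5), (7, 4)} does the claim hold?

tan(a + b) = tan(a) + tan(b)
(0, 3)

Testing each pair:
(0, 3): LHS = tan(3) ≈ -0.1425, RHS = tan(3) ≈ -0.1425 → holds
(1, 1): LHS = tan(2) ≈ -2.185, RHS = 2·tan(1) ≈ 3.115 → fails
(3, 5): LHS = tan(8) ≈ -6.8, RHS = tan(5) + tan(3) ≈ -3.523 → fails
(7, 4): LHS = tan(11) ≈ -226, RHS = tan(7) + tan(4) ≈ 2.029 → fails

1 of 4 pairs satisfies the claim.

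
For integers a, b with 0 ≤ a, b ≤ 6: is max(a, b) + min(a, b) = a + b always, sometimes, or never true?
The identity holds for every pair in the range. For instance at (a, b) = (2, 2): both sides equal 4.

Answer: Always true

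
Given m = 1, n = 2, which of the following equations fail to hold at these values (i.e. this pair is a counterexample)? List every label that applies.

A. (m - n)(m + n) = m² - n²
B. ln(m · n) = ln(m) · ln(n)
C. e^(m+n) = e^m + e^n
B, C

Evaluating each claim at the given values:
A. LHS = -3, RHS = -3 → holds here (LHS = RHS)
B. LHS = ln(2) ≈ 0.6931, RHS = 0 → fails here (LHS ≠ RHS)
C. LHS = e^3 ≈ 20.09, RHS = e + e^2 ≈ 10.11 → fails here (LHS ≠ RHS)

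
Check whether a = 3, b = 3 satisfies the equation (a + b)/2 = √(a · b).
Substituting a = 3, b = 3:

LHS = (3 + 3)/2 = 3
RHS = √(3 · 3) = 3

LHS = RHS, so the equation holds at this point.

Answer: Holds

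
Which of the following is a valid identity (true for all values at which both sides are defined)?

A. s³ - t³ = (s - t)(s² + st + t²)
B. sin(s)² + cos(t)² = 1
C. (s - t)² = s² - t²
A: holds — e.g. at (1, 4), both sides equal -63.
B: fails at (1, 2) — LHS = cos(2)² + sin(1)² ≈ 0.8813, RHS = 1.
C: fails at (4, 5) — LHS = 1, RHS = -9.

Answer: A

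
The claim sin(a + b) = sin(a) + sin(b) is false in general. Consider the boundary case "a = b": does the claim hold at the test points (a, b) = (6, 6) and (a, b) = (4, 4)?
At (6, 6): LHS = sin(12) ≈ -0.5366 ≠ RHS = 2·sin(6) ≈ -0.5588
At (4, 4): LHS = sin(8) ≈ 0.9894 ≠ RHS = 2·sin(4) ≈ -1.514

Answer: No, fails at both test points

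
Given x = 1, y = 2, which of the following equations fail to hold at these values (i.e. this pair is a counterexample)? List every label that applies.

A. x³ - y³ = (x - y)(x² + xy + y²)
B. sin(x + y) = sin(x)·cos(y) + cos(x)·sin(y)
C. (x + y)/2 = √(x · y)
Evaluating each claim at the given values:
A. LHS = -7, RHS = -7 → holds here (LHS = RHS)
B. LHS = sin(3) ≈ 0.1411, RHS = sin(1)·cos(2) + sin(2)·cos(1) ≈ 0.1411 → holds here (LHS = RHS)
C. LHS = 3/2, RHS = √(2) ≈ 1.414 → fails here (LHS ≠ RHS)

Answer: C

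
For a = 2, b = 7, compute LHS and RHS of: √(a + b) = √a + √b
LHS = √(2 + 7) = 3
RHS = √2 + √7 = √(2) + √(7) ≈ 4.06

LHS ≠ RHS (they differ by about 1.06), so the equation does not hold here.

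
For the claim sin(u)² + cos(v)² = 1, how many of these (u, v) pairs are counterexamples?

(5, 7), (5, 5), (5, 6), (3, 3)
Testing each pair:
(5, 7): LHS = cos(7)² + sin(5)² ≈ 1.488, RHS = 1 → counterexample
(5, 5): LHS = cos(5)² + sin(5)² = 1, RHS = 1 → satisfies claim
(5, 6): LHS = sin(5)² + cos(6)² ≈ 1.841, RHS = 1 → counterexample
(3, 3): LHS = sin(3)² + cos(3)² = 1, RHS = 1 → satisfies claim

That makes 2 counterexamples.

Answer: 2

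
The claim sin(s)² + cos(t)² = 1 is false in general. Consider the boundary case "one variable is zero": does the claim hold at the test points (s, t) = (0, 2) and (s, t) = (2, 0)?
At (0, 2): LHS = cos(2)² ≈ 0.1732 ≠ RHS = 1
At (2, 0): LHS = sin(2)² + 1 ≈ 1.827 ≠ RHS = 1

Answer: No, fails at both test points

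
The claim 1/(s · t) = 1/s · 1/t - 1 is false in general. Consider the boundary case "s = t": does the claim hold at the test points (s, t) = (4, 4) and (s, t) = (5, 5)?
At (4, 4): LHS = 1/16 ≠ RHS = -15/16
At (5, 5): LHS = 1/25 ≠ RHS = -24/25

Answer: No, fails at both test points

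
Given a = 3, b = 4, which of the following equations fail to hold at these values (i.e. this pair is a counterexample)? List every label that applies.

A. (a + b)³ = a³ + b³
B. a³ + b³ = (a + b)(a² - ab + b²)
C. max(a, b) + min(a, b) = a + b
Evaluating each claim at the given values:
A. LHS = 343, RHS = 91 → fails here (LHS ≠ RHS)
B. LHS = 91, RHS = 91 → holds here (LHS = RHS)
C. LHS = 7, RHS = 7 → holds here (LHS = RHS)

Answer: A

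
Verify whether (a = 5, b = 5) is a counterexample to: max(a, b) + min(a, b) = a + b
No

Substituting a = 5, b = 5:
LHS = max(5, 5) + min(5, 5) = 10
RHS = 5 + 5 = 10

The sides agree, so this pair does not disprove the claim.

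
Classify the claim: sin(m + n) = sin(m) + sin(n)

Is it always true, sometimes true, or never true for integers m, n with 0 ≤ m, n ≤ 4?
It holds at (m, n) = (0, 0) (both sides equal 0), but fails at (m, n) = (1, 3) (LHS = sin(4) ≈ -0.7568, RHS = sin(3) + sin(1) ≈ 0.9826).

Answer: Sometimes true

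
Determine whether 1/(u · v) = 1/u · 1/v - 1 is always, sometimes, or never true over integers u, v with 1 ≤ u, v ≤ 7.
The claim fails for every pair in the range. For instance at (u, v) = (4, 5): LHS = 1/20, RHS = -19/20.

Answer: Never true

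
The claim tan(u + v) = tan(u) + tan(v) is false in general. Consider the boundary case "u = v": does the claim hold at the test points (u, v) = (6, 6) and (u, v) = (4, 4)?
At (6, 6): LHS = tan(12) ≈ -0.6359 ≠ RHS = 2·tan(6) ≈ -0.582
At (4, 4): LHS = tan(8) ≈ -6.8 ≠ RHS = 2·tan(4) ≈ 2.316

Answer: No, fails at both test points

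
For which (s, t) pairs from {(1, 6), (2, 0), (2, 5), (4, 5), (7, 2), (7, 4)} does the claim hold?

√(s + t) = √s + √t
(2, 0)

Testing each pair:
(1, 6): LHS = √(7) ≈ 2.646, RHS = 1 + √(6) ≈ 3.449 → fails
(2, 0): LHS = √(2) ≈ 1.414, RHS = √(2) ≈ 1.414 → holds
(2, 5): LHS = √(7) ≈ 2.646, RHS = √(2) + √(5) ≈ 3.65 → fails
(4, 5): LHS = 3, RHS = 2 + √(5) ≈ 4.236 → fails
(7, 2): LHS = 3, RHS = √(2) + √(7) ≈ 4.06 → fails
(7, 4): LHS = √(11) ≈ 3.317, RHS = 2 + √(7) ≈ 4.646 → fails

1 of 6 pairs satisfies the claim.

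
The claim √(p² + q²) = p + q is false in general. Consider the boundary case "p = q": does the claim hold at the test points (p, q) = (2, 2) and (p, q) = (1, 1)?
At (2, 2): LHS = 2·√(2) ≈ 2.828 ≠ RHS = 4
At (1, 1): LHS = √(2) ≈ 1.414 ≠ RHS = 2

Answer: No, fails at both test points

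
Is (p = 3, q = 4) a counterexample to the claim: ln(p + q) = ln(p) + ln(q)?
Yes

Substituting p = 3, q = 4:
LHS = ln(3 + 4) = ln(7) ≈ 1.946
RHS = ln(3) + ln(4) ≈ 2.485

Since LHS ≠ RHS, this pair disproves the claim.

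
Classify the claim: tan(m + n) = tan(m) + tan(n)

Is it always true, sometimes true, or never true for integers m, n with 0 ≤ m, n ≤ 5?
Sometimes true

It holds at (m, n) = (2, 0) (both sides equal tan(2) ≈ -2.185), but fails at (m, n) = (4, 4) (LHS = tan(8) ≈ -6.8, RHS = 2·tan(4) ≈ 2.316).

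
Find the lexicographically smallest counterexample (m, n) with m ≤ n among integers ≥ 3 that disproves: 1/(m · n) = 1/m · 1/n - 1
Substituting (3, 3) into the claim:
LHS = 1/(3 · 3) = 1/9
RHS = 1/3 · 1/3 - 1 = -8/9

Since LHS ≠ RHS, this pair disproves the claim, and no lexicographically smaller pair (m ≤ n, integers ≥ 3) does.

For instance (7, 10) is also a counterexample (LHS = 1/70, RHS = -69/70), but it's lexicographically larger.

Answer: (m, n) = (3, 3)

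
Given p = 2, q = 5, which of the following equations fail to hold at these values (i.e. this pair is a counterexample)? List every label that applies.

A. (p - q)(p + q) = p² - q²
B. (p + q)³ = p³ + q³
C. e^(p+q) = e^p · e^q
B

Evaluating each claim at the given values:
A. LHS = -21, RHS = -21 → holds here (LHS = RHS)
B. LHS = 343, RHS = 133 → fails here (LHS ≠ RHS)
C. LHS = e^7 ≈ 1097, RHS = e^7 ≈ 1097 → holds here (LHS = RHS)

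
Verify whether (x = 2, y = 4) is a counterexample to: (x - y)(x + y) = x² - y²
Substituting x = 2, y = 4:
LHS = (2 - 4)(2 + 4) = -12
RHS = 2² - 4² = -12

The sides agree, so this pair does not disprove the claim.

Answer: No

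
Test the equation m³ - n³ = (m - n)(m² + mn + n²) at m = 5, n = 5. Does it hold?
Holds

Substituting m = 5, n = 5:

LHS = 5³ - 5³ = 0
RHS = (5 - 5)(5² + 5·5 + 5²) = 0

LHS = RHS, so the equation holds at this point.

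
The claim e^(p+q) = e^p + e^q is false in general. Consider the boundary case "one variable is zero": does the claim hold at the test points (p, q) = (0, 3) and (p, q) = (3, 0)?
At (0, 3): LHS = e^3 ≈ 20.09 ≠ RHS = 1 + e^3 ≈ 21.09
At (3, 0): LHS = e^3 ≈ 20.09 ≠ RHS = 1 + e^3 ≈ 21.09

Answer: No, fails at both test points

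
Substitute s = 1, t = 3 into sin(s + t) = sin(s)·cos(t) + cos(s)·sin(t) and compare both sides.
LHS = sin(1 + 3) = sin(4) ≈ -0.7568
RHS = sin(1)·cos(3) + cos(1)·sin(3) = sin(1)·cos(3) + sin(3)·cos(1) ≈ -0.7568

LHS = RHS: the two sides agree.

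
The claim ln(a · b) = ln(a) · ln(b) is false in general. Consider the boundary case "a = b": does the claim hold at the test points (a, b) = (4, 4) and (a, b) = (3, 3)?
At (4, 4): LHS = ln(16) ≈ 2.773 ≠ RHS = ln(4)² ≈ 1.922
At (3, 3): LHS = ln(9) ≈ 2.197 ≠ RHS = ln(3)² ≈ 1.207

Answer: No, fails at both test points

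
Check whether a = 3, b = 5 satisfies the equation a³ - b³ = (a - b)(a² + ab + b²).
Holds

Substituting a = 3, b = 5:

LHS = 3³ - 5³ = -98
RHS = (3 - 5)(3² + 3·5 + 5²) = -98

LHS = RHS, so the equation holds at this point.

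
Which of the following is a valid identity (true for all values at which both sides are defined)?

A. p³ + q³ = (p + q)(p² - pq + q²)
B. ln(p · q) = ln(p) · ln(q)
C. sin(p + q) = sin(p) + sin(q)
A

A: holds — e.g. at (5, 8), both sides equal 637.
B: fails at (6, 7) — LHS = ln(42) ≈ 3.738, RHS = ln(6)·ln(7) ≈ 3.487.
C: fails at (1, 5) — LHS = sin(6) ≈ -0.2794, RHS = sin(5) + sin(1) ≈ -0.1175.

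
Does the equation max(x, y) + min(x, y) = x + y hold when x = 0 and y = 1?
Holds

Substituting x = 0, y = 1:

LHS = max(0, 1) + min(0, 1) = 1
RHS = 0 + 1 = 1

LHS = RHS, so the equation holds at this point.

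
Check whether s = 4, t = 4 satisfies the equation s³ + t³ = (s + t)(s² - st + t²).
Substituting s = 4, t = 4:

LHS = 4³ + 4³ = 128
RHS = (4 + 4)(4² - 4·4 + 4²) = 128

LHS = RHS, so the equation holds at this point.

Answer: Holds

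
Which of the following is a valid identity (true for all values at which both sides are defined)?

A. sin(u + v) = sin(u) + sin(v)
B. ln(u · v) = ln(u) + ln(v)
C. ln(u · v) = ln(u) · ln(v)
A: fails at (3, 3) — LHS = sin(6) ≈ -0.2794, RHS = 2·sin(3) ≈ 0.2822.
B: holds — e.g. at (3, 4), both sides equal ln(12) ≈ 2.485.
C: fails at (3, 7) — LHS = ln(21) ≈ 3.045, RHS = ln(3)·ln(7) ≈ 2.138.

Answer: B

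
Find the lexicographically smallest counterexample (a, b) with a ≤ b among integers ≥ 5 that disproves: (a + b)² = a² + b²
(a, b) = (5, 5)

Substituting (5, 5) into the claim:
LHS = (5 + 5)² = 100
RHS = 5² + 5² = 50

Since LHS ≠ RHS, this pair disproves the claim, and no lexicographically smaller pair (a ≤ b, integers ≥ 5) does.

For instance (7, 11) is also a counterexample (LHS = 324, RHS = 170), but it's lexicographically larger.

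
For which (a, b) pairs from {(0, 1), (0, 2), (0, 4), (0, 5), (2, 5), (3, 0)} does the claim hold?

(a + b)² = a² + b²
Testing each pair:
(0, 1): LHS = 1, RHS = 1 → holds
(0, 2): LHS = 4, RHS = 4 → holds
(0, 4): LHS = 16, RHS = 16 → holds
(0, 5): LHS = 25, RHS = 25 → holds
(2, 5): LHS = 49, RHS = 29 → fails
(3, 0): LHS = 9, RHS = 9 → holds

5 of 6 pairs satisfy the claim.

Answer: (0, 1), (0, 2), (0, 4), (0, 5), (3, 0)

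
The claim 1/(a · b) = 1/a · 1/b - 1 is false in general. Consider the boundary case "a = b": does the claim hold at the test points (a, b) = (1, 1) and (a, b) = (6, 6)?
No, fails at both test points

At (1, 1): LHS = 1 ≠ RHS = 0
At (6, 6): LHS = 1/36 ≠ RHS = -35/36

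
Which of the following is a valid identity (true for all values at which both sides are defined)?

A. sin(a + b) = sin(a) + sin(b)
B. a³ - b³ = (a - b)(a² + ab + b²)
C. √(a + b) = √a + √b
B

A: fails at (1, 3) — LHS = sin(4) ≈ -0.7568, RHS = sin(3) + sin(1) ≈ 0.9826.
B: holds — e.g. at (5, 5), both sides equal 0.
C: fails at (2, 4) — LHS = √(6) ≈ 2.449, RHS = √(2) + 2 ≈ 3.414.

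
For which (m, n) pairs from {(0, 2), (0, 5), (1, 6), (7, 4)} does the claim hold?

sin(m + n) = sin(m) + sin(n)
Testing each pair:
(0, 2): LHS = sin(2) ≈ 0.9093, RHS = sin(2) ≈ 0.9093 → holds
(0, 5): LHS = sin(5) ≈ -0.9589, RHS = sin(5) ≈ -0.9589 → holds
(1, 6): LHS = sin(7) ≈ 0.657, RHS = sin(6) + sin(1) ≈ 0.5621 → fails
(7, 4): LHS = sin(11) ≈ -1, RHS = sin(4) + sin(7) ≈ -0.09982 → fails

2 of 4 pairs satisfy the claim.

Answer: (0, 2), (0, 5)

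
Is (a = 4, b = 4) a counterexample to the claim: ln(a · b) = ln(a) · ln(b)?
Yes

Substituting a = 4, b = 4:
LHS = ln(4 · 4) = ln(16) ≈ 2.773
RHS = ln(4) · ln(4) = ln(4)² ≈ 1.922

Since LHS ≠ RHS, this pair disproves the claim.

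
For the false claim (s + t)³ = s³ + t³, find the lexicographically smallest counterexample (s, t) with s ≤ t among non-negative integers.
(s, t) = (1, 1)

Substituting (1, 1) into the claim:
LHS = (1 + 1)³ = 8
RHS = 1³ + 1³ = 2

Since LHS ≠ RHS, this pair disproves the claim, and no lexicographically smaller pair (s ≤ t, non-negative integers) does.

For instance (5, 6) is also a counterexample (LHS = 1331, RHS = 341), but it's lexicographically larger.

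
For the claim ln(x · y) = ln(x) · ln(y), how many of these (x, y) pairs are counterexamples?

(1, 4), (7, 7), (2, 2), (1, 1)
3

Testing each pair:
(1, 4): LHS = ln(4) ≈ 1.386, RHS = 0 → counterexample
(7, 7): LHS = ln(49) ≈ 3.892, RHS = ln(7)² ≈ 3.787 → counterexample
(2, 2): LHS = ln(4) ≈ 1.386, RHS = ln(2)² ≈ 0.4805 → counterexample
(1, 1): LHS = 0, RHS = 0 → satisfies claim

That makes 3 counterexamples.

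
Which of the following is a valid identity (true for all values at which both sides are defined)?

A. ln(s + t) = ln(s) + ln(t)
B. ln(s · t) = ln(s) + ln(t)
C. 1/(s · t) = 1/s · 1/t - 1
B

A: fails at (2, 3) — LHS = ln(5) ≈ 1.609, RHS = ln(2) + ln(3) ≈ 1.792.
B: holds — e.g. at (3, 5), both sides equal ln(15) ≈ 2.708.
C: fails at (6, 7) — LHS = 1/42, RHS = -41/42.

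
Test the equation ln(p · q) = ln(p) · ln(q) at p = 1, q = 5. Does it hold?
Fails

Substituting p = 1, q = 5:

LHS = ln(1 · 5) = ln(5) ≈ 1.609
RHS = ln(1) · ln(5) = 0

LHS ≠ RHS, so the equation does not hold at this point.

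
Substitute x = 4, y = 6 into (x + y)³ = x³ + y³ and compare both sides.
LHS = (4 + 6)³ = 1000
RHS = 4³ + 6³ = 280

LHS ≠ RHS, so the equation does not hold here.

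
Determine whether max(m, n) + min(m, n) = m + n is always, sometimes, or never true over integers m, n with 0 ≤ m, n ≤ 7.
Always true

The identity holds for every pair in the range. For instance at (m, n) = (7, 0): both sides equal 7.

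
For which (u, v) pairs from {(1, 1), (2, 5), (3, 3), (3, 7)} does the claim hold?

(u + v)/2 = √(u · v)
Testing each pair:
(1, 1): LHS = 1, RHS = 1 → holds
(2, 5): LHS = 7/2, RHS = √(10) ≈ 3.162 → fails
(3, 3): LHS = 3, RHS = 3 → holds
(3, 7): LHS = 5, RHS = √(21) ≈ 4.583 → fails

2 of 4 pairs satisfy the claim.

Answer: (1, 1), (3, 3)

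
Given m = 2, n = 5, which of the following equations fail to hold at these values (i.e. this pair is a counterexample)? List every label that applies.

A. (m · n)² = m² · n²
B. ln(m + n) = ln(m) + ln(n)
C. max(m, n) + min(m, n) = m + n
B

Evaluating each claim at the given values:
A. LHS = 100, RHS = 100 → holds here (LHS = RHS)
B. LHS = ln(7) ≈ 1.946, RHS = ln(2) + ln(5) ≈ 2.303 → fails here (LHS ≠ RHS)
C. LHS = 7, RHS = 7 → holds here (LHS = RHS)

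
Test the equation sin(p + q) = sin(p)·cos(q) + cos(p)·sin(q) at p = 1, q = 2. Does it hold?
Substituting p = 1, q = 2:

LHS = sin(1 + 2) = sin(3) ≈ 0.1411
RHS = sin(1)·cos(2) + cos(1)·sin(2) = sin(1)·cos(2) + sin(2)·cos(1) ≈ 0.1411

LHS = RHS, so the equation holds at this point.

Answer: Holds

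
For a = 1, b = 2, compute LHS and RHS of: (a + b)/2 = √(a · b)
LHS = (1 + 2)/2 = 3/2
RHS = √(1 · 2) = √(2) ≈ 1.414

LHS ≠ RHS (they differ by about 0.08579), so the equation does not hold here.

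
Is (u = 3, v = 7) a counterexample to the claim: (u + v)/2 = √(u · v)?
Substituting u = 3, v = 7:
LHS = (3 + 7)/2 = 5
RHS = √(3 · 7) = √(21) ≈ 4.583

Since LHS ≠ RHS, this pair disproves the claim.

Answer: Yes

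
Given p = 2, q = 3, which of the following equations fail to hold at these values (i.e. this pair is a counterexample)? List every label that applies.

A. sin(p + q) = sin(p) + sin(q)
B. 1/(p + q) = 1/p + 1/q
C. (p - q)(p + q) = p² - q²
Evaluating each claim at the given values:
A. LHS = sin(5) ≈ -0.9589, RHS = sin(3) + sin(2) ≈ 1.05 → fails here (LHS ≠ RHS)
B. LHS = 1/5, RHS = 5/6 → fails here (LHS ≠ RHS)
C. LHS = -5, RHS = -5 → holds here (LHS = RHS)

Answer: A, B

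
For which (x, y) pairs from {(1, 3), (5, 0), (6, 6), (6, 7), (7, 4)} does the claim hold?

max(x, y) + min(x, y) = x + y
Testing each pair:
(1, 3): LHS = 4, RHS = 4 → holds
(5, 0): LHS = 5, RHS = 5 → holds
(6, 6): LHS = 12, RHS = 12 → holds
(6, 7): LHS = 13, RHS = 13 → holds
(7, 4): LHS = 11, RHS = 11 → holds

Every pair satisfies the claim.

Answer: All pairs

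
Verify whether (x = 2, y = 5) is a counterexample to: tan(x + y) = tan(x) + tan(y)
Yes

Substituting x = 2, y = 5:
LHS = tan(2 + 5) = tan(7) ≈ 0.8714
RHS = tan(2) + tan(5) ≈ -5.566

Since LHS ≠ RHS, this pair disproves the claim.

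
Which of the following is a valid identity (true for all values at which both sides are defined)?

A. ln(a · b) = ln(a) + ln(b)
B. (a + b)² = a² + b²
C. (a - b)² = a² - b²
A

A: holds — e.g. at (3, 4), both sides equal ln(12) ≈ 2.485.
B: fails at (5, 5) — LHS = 100, RHS = 50.
C: fails at (2, 5) — LHS = 9, RHS = -21.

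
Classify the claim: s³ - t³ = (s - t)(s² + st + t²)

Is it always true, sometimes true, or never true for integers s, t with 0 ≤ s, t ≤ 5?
Always true

The identity holds for every pair in the range. For instance at (s, t) = (0, 3): both sides equal -27.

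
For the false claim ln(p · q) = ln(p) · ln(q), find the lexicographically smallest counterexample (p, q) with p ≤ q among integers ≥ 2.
(p, q) = (2, 2)

Substituting (2, 2) into the claim:
LHS = ln(2 · 2) = ln(4) ≈ 1.386
RHS = ln(2) · ln(2) = ln(2)² ≈ 0.4805

Since LHS ≠ RHS, this pair disproves the claim, and no lexicographically smaller pair (p ≤ q, integers ≥ 2) does.

For instance (5, 5) is also a counterexample (LHS = ln(25) ≈ 3.219, RHS = ln(5)² ≈ 2.59), but it's lexicographically larger.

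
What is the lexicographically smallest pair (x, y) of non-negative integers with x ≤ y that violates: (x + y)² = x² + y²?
(x, y) = (1, 1)

At (0, 2): both sides equal 4, so it holds there.

Substituting (1, 1) into the claim:
LHS = (1 + 1)² = 4
RHS = 1² + 1² = 2

Since LHS ≠ RHS, this pair disproves the claim, and no lexicographically smaller pair (x ≤ y, non-negative integers) does.

For instance (5, 6) is also a counterexample (LHS = 121, RHS = 61), but it's lexicographically larger.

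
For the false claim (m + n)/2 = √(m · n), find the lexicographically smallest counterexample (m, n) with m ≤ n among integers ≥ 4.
Substituting (4, 5) into the claim:
LHS = (4 + 5)/2 = 9/2
RHS = √(4 · 5) = 2·√(5) ≈ 4.472

Since LHS ≠ RHS, this pair disproves the claim, and no lexicographically smaller pair (m ≤ n, integers ≥ 4) does.

For instance (5, 10) is also a counterexample (LHS = 15/2, RHS = 5·√(2) ≈ 7.071), but it's lexicographically larger.

Answer: (m, n) = (4, 5)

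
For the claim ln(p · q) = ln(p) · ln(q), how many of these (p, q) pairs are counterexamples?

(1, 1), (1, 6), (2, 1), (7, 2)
Testing each pair:
(1, 1): LHS = 0, RHS = 0 → satisfies claim
(1, 6): LHS = ln(6) ≈ 1.792, RHS = 0 → counterexample
(2, 1): LHS = ln(2) ≈ 0.6931, RHS = 0 → counterexample
(7, 2): LHS = ln(14) ≈ 2.639, RHS = ln(2)·ln(7) ≈ 1.349 → counterexample

That makes 3 counterexamples.

Answer: 3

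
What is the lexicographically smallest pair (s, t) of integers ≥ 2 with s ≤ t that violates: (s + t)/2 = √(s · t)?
(s, t) = (2, 3)

Substituting (2, 3) into the claim:
LHS = (2 + 3)/2 = 5/2
RHS = √(2 · 3) = √(6) ≈ 2.449

Since LHS ≠ RHS, this pair disproves the claim, and no lexicographically smaller pair (s ≤ t, integers ≥ 2) does.

For instance (3, 5) is also a counterexample (LHS = 4, RHS = √(15) ≈ 3.873), but it's lexicographically larger.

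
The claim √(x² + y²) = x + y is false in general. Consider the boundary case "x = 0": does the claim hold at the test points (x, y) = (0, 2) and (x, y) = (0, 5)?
Yes, holds at both test points

At (0, 2): LHS = 2, RHS = 2 → equal
At (0, 5): LHS = 5, RHS = 5 → equal

So the claim does hold at both of these boundary points, even though it is not an identity.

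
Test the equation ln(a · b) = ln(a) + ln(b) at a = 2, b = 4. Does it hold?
Substituting a = 2, b = 4:

LHS = ln(2 · 4) = ln(8) ≈ 2.079
RHS = ln(2) + ln(4) ≈ 2.079

LHS = RHS, so the equation holds at this point.

Answer: Holds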